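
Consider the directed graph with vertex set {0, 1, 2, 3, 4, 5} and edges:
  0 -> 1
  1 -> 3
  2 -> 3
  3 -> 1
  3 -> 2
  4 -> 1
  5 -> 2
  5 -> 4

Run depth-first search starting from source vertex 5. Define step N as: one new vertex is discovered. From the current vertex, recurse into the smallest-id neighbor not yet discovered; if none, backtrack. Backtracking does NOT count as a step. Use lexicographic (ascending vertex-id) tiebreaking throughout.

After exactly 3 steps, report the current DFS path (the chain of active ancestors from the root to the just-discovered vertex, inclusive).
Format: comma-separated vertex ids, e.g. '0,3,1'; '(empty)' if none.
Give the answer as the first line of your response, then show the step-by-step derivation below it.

5,2,3

step 1: discover 5; path=5; order=5
step 2: discover 2; path=5>2; order=5,2
step 3: discover 3; path=5>2>3; order=5,2,3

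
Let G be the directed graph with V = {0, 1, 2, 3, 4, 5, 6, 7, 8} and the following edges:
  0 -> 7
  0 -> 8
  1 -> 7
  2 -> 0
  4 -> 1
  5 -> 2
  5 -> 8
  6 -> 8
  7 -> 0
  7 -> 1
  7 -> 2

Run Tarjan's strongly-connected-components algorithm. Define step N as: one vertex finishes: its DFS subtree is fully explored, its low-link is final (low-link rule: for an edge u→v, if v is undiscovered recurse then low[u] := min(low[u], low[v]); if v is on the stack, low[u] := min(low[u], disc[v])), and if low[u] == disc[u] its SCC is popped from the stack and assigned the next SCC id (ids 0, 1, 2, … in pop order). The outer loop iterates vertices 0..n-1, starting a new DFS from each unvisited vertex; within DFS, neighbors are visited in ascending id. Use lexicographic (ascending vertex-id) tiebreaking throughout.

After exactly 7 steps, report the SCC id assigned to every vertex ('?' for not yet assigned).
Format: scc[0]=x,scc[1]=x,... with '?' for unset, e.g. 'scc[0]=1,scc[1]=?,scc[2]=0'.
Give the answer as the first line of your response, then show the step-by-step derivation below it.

scc[0]=1,scc[1]=1,scc[2]=1,scc[3]=2,scc[4]=3,scc[5]=?,scc[6]=?,scc[7]=1,scc[8]=0

step 1: low=(low[0]=0,low[1]=1,low[2]=?,low[3]=?,low[4]=?,low[5]=?,low[6]=?,low[7]=0,low[8]=?); scc=(scc[0]=?,scc[1]=?,scc[2]=?,scc[3]=?,scc[4]=?,scc[5]=?,scc[6]=?,scc[7]=?,scc[8]=?)
step 2: low=(low[0]=0,low[1]=1,low[2]=0,low[3]=?,low[4]=?,low[5]=?,low[6]=?,low[7]=0,low[8]=?); scc=(scc[0]=?,scc[1]=?,scc[2]=?,scc[3]=?,scc[4]=?,scc[5]=?,scc[6]=?,scc[7]=?,scc[8]=?)
step 3: low=(low[0]=0,low[1]=1,low[2]=0,low[3]=?,low[4]=?,low[5]=?,low[6]=?,low[7]=0,low[8]=?); scc=(scc[0]=?,scc[1]=?,scc[2]=?,scc[3]=?,scc[4]=?,scc[5]=?,scc[6]=?,scc[7]=?,scc[8]=?)
step 4: low=(low[0]=0,low[1]=1,low[2]=0,low[3]=?,low[4]=?,low[5]=?,low[6]=?,low[7]=0,low[8]=4); scc=(scc[0]=?,scc[1]=?,scc[2]=?,scc[3]=?,scc[4]=?,scc[5]=?,scc[6]=?,scc[7]=?,scc[8]=0)
step 5: low=(low[0]=0,low[1]=1,low[2]=0,low[3]=?,low[4]=?,low[5]=?,low[6]=?,low[7]=0,low[8]=4); scc=(scc[0]=1,scc[1]=1,scc[2]=1,scc[3]=?,scc[4]=?,scc[5]=?,scc[6]=?,scc[7]=1,scc[8]=0)
step 6: low=(low[0]=0,low[1]=1,low[2]=0,low[3]=5,low[4]=?,low[5]=?,low[6]=?,low[7]=0,low[8]=4); scc=(scc[0]=1,scc[1]=1,scc[2]=1,scc[3]=2,scc[4]=?,scc[5]=?,scc[6]=?,scc[7]=1,scc[8]=0)
step 7: low=(low[0]=0,low[1]=1,low[2]=0,low[3]=5,low[4]=6,low[5]=?,low[6]=?,low[7]=0,low[8]=4); scc=(scc[0]=1,scc[1]=1,scc[2]=1,scc[3]=2,scc[4]=3,scc[5]=?,scc[6]=?,scc[7]=1,scc[8]=0)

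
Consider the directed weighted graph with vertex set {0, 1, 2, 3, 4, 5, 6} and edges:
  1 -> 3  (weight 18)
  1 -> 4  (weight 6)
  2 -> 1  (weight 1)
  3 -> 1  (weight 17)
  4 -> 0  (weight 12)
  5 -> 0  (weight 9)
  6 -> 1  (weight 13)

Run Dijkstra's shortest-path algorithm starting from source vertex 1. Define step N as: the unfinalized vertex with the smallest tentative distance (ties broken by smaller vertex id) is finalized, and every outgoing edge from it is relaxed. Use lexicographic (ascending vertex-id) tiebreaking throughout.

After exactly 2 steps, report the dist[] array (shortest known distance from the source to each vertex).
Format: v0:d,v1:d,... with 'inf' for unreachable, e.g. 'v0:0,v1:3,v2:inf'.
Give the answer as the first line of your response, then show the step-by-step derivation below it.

v0:18,v1:0,v2:inf,v3:18,v4:6,v5:inf,v6:inf

step 1: dist = v0:inf,v1:0,v2:inf,v3:18,v4:6,v5:inf,v6:inf
step 2: dist = v0:18,v1:0,v2:inf,v3:18,v4:6,v5:inf,v6:inf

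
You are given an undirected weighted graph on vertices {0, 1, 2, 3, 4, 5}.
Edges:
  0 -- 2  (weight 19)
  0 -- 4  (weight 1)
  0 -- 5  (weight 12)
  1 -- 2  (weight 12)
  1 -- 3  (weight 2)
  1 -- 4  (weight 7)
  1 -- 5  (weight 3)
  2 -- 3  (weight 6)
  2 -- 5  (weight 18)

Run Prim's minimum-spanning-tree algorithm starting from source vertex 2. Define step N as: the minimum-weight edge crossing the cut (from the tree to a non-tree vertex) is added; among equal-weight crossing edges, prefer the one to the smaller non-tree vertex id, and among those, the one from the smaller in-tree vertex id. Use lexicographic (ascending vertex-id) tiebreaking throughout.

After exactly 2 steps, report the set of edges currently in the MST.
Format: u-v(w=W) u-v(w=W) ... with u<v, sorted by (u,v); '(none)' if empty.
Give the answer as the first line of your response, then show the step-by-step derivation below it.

1-3(w=2) 2-3(w=6)

step 1: add edge 2-3 (w=6); MST = {2-3(w=6)}
step 2: add edge 1-3 (w=2); MST = {1-3(w=2) 2-3(w=6)}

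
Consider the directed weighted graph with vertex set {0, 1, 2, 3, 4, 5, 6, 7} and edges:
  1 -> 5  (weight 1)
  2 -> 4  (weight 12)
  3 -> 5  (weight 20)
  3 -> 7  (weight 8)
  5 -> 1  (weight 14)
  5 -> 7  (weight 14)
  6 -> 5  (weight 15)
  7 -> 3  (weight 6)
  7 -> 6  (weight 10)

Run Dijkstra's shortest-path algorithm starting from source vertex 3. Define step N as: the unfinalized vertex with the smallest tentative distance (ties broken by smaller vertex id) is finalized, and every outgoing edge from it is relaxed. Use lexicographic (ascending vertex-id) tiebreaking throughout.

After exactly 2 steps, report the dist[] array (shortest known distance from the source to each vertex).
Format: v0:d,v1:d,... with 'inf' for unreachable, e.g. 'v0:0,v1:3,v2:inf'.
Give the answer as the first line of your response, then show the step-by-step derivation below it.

v0:inf,v1:inf,v2:inf,v3:0,v4:inf,v5:20,v6:18,v7:8

step 1: dist = v0:inf,v1:inf,v2:inf,v3:0,v4:inf,v5:20,v6:inf,v7:8
step 2: dist = v0:inf,v1:inf,v2:inf,v3:0,v4:inf,v5:20,v6:18,v7:8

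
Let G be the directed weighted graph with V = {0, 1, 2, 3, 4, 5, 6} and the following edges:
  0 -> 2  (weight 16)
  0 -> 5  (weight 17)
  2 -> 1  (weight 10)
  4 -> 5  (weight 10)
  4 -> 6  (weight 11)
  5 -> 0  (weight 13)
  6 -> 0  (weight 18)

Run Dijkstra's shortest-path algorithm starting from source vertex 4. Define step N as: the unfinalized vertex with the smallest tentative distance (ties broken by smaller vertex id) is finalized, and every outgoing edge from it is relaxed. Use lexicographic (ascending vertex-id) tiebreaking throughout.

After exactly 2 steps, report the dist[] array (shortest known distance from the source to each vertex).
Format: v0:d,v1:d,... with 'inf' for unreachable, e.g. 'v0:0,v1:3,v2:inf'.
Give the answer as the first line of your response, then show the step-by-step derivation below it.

v0:23,v1:inf,v2:inf,v3:inf,v4:0,v5:10,v6:11

step 1: dist = v0:inf,v1:inf,v2:inf,v3:inf,v4:0,v5:10,v6:11
step 2: dist = v0:23,v1:inf,v2:inf,v3:inf,v4:0,v5:10,v6:11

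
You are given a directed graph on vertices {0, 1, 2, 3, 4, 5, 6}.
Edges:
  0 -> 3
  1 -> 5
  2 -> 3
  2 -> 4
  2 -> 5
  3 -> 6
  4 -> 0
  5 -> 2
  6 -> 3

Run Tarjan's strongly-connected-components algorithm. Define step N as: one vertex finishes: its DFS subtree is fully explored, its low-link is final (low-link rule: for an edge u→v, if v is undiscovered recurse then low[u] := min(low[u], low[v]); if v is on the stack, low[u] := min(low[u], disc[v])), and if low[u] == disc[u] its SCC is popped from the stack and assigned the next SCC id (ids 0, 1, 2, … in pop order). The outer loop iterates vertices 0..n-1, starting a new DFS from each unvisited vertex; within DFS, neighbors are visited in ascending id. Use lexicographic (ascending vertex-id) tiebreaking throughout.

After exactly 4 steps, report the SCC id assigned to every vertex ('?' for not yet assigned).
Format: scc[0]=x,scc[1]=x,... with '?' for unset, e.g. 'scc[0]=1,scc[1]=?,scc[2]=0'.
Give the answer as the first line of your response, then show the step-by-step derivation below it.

scc[0]=1,scc[1]=?,scc[2]=?,scc[3]=0,scc[4]=2,scc[5]=?,scc[6]=0

step 1: low=(low[0]=0,low[1]=?,low[2]=?,low[3]=1,low[4]=?,low[5]=?,low[6]=1); scc=(scc[0]=?,scc[1]=?,scc[2]=?,scc[3]=?,scc[4]=?,scc[5]=?,scc[6]=?)
step 2: low=(low[0]=0,low[1]=?,low[2]=?,low[3]=1,low[4]=?,low[5]=?,low[6]=1); scc=(scc[0]=?,scc[1]=?,scc[2]=?,scc[3]=0,scc[4]=?,scc[5]=?,scc[6]=0)
step 3: low=(low[0]=0,low[1]=?,low[2]=?,low[3]=1,low[4]=?,low[5]=?,low[6]=1); scc=(scc[0]=1,scc[1]=?,scc[2]=?,scc[3]=0,scc[4]=?,scc[5]=?,scc[6]=0)
step 4: low=(low[0]=0,low[1]=3,low[2]=5,low[3]=1,low[4]=6,low[5]=4,low[6]=1); scc=(scc[0]=1,scc[1]=?,scc[2]=?,scc[3]=0,scc[4]=2,scc[5]=?,scc[6]=0)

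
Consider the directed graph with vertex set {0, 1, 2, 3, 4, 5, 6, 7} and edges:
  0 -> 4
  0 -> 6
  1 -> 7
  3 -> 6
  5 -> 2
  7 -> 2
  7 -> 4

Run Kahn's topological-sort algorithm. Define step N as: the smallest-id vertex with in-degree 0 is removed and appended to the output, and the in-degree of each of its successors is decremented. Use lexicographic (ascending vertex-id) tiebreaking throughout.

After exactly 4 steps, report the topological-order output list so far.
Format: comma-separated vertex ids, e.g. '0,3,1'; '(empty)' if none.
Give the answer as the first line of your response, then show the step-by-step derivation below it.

0,1,3,5

step 1: output 0; order=[0]; indeg=(0,0,2,0,1,0,1,1)
step 2: output 1; order=[0,1]; indeg=(0,0,2,0,1,0,1,0)
step 3: output 3; order=[0,1,3]; indeg=(0,0,2,0,1,0,0,0)
step 4: output 5; order=[0,1,3,5]; indeg=(0,0,1,0,1,0,0,0)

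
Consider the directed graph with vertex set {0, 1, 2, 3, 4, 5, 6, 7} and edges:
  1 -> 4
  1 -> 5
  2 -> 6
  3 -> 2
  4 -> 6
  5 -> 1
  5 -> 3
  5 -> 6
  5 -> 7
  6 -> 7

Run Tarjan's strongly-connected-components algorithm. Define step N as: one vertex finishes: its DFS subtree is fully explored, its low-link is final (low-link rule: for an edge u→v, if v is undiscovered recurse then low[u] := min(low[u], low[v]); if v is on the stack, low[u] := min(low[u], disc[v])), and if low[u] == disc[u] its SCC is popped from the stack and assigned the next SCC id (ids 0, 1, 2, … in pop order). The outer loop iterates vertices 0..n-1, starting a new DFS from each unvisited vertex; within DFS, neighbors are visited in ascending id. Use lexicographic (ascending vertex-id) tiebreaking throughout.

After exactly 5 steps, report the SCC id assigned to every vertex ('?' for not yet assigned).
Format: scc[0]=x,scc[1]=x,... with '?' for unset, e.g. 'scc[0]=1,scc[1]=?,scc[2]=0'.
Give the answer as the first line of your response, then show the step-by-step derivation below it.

scc[0]=0,scc[1]=?,scc[2]=4,scc[3]=?,scc[4]=3,scc[5]=?,scc[6]=2,scc[7]=1

step 1: low=(low[0]=0,low[1]=?,low[2]=?,low[3]=?,low[4]=?,low[5]=?,low[6]=?,low[7]=?); scc=(scc[0]=0,scc[1]=?,scc[2]=?,scc[3]=?,scc[4]=?,scc[5]=?,scc[6]=?,scc[7]=?)
step 2: low=(low[0]=0,low[1]=1,low[2]=?,low[3]=?,low[4]=2,low[5]=?,low[6]=3,low[7]=4); scc=(scc[0]=0,scc[1]=?,scc[2]=?,scc[3]=?,scc[4]=?,scc[5]=?,scc[6]=?,scc[7]=1)
step 3: low=(low[0]=0,low[1]=1,low[2]=?,low[3]=?,low[4]=2,low[5]=?,low[6]=3,low[7]=4); scc=(scc[0]=0,scc[1]=?,scc[2]=?,scc[3]=?,scc[4]=?,scc[5]=?,scc[6]=2,scc[7]=1)
step 4: low=(low[0]=0,low[1]=1,low[2]=?,low[3]=?,low[4]=2,low[5]=?,low[6]=3,low[7]=4); scc=(scc[0]=0,scc[1]=?,scc[2]=?,scc[3]=?,scc[4]=3,scc[5]=?,scc[6]=2,scc[7]=1)
step 5: low=(low[0]=0,low[1]=1,low[2]=7,low[3]=6,low[4]=2,low[5]=1,low[6]=3,low[7]=4); scc=(scc[0]=0,scc[1]=?,scc[2]=4,scc[3]=?,scc[4]=3,scc[5]=?,scc[6]=2,scc[7]=1)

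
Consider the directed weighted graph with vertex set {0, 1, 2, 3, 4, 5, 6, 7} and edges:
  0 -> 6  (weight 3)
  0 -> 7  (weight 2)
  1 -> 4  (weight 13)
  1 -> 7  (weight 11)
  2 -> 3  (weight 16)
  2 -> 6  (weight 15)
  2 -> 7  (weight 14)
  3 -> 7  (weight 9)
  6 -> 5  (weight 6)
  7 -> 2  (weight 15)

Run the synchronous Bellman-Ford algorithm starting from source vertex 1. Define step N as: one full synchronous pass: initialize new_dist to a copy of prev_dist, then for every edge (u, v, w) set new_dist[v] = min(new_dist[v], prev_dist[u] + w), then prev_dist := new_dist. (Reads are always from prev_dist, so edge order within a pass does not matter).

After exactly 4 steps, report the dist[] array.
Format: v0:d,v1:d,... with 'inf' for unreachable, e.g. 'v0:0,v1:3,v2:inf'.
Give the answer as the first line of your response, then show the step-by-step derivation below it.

v0:inf,v1:0,v2:26,v3:42,v4:13,v5:47,v6:41,v7:11

step 1: dist = v0:inf,v1:0,v2:inf,v3:inf,v4:13,v5:inf,v6:inf,v7:11
step 2: dist = v0:inf,v1:0,v2:26,v3:inf,v4:13,v5:inf,v6:inf,v7:11
step 3: dist = v0:inf,v1:0,v2:26,v3:42,v4:13,v5:inf,v6:41,v7:11
step 4: dist = v0:inf,v1:0,v2:26,v3:42,v4:13,v5:47,v6:41,v7:11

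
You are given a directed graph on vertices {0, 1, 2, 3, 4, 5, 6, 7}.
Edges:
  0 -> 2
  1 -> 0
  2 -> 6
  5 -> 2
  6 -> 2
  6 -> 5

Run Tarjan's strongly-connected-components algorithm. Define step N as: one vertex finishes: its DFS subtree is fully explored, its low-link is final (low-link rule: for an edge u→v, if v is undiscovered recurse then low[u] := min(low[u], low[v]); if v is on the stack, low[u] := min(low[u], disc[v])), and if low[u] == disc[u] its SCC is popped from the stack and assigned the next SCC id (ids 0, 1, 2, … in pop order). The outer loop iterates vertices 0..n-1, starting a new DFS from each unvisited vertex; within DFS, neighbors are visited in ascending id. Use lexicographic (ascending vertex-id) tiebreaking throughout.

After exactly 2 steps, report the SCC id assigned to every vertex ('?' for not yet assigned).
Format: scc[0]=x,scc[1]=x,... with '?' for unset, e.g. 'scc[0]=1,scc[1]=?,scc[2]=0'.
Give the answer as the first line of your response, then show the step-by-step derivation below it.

scc[0]=?,scc[1]=?,scc[2]=?,scc[3]=?,scc[4]=?,scc[5]=?,scc[6]=?,scc[7]=?

step 1: low=(low[0]=0,low[1]=?,low[2]=1,low[3]=?,low[4]=?,low[5]=1,low[6]=1,low[7]=?); scc=(scc[0]=?,scc[1]=?,scc[2]=?,scc[3]=?,scc[4]=?,scc[5]=?,scc[6]=?,scc[7]=?)
step 2: low=(low[0]=0,low[1]=?,low[2]=1,low[3]=?,low[4]=?,low[5]=1,low[6]=1,low[7]=?); scc=(scc[0]=?,scc[1]=?,scc[2]=?,scc[3]=?,scc[4]=?,scc[5]=?,scc[6]=?,scc[7]=?)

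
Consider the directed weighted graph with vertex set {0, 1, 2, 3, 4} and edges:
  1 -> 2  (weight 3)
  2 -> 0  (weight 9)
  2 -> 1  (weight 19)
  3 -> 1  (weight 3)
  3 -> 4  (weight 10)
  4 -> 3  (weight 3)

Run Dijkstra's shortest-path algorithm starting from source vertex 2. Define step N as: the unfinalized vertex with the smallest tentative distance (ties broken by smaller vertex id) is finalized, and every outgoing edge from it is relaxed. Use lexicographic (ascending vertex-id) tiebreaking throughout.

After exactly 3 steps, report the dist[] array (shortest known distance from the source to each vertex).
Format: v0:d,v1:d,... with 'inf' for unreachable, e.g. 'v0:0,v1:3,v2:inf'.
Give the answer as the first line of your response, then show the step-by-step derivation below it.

v0:9,v1:19,v2:0,v3:inf,v4:inf

step 1: dist = v0:9,v1:19,v2:0,v3:inf,v4:inf
step 2: dist = v0:9,v1:19,v2:0,v3:inf,v4:inf
step 3: dist = v0:9,v1:19,v2:0,v3:inf,v4:inf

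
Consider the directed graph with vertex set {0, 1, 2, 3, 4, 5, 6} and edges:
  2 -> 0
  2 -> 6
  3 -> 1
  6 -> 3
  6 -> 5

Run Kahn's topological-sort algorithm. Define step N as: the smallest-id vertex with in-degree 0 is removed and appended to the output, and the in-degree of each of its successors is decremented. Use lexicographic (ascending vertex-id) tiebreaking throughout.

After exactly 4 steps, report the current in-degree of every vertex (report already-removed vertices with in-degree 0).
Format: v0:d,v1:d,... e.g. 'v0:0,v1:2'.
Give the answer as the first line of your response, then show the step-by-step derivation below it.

v0:0,v1:1,v2:0,v3:0,v4:0,v5:0,v6:0

step 1: output 2; order=[2]; indeg=(0,1,0,1,0,1,0)
step 2: output 0; order=[2,0]; indeg=(0,1,0,1,0,1,0)
step 3: output 4; order=[2,0,4]; indeg=(0,1,0,1,0,1,0)
step 4: output 6; order=[2,0,4,6]; indeg=(0,1,0,0,0,0,0)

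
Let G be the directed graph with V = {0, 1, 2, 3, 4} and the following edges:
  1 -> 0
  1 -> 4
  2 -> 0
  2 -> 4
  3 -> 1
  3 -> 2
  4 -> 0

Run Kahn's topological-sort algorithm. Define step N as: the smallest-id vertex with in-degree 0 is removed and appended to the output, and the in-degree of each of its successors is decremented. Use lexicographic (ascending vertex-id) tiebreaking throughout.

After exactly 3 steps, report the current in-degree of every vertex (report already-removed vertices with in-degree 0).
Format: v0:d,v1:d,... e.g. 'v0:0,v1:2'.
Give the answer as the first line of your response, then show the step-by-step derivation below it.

v0:1,v1:0,v2:0,v3:0,v4:0

step 1: output 3; order=[3]; indeg=(3,0,0,0,2)
step 2: output 1; order=[3,1]; indeg=(2,0,0,0,1)
step 3: output 2; order=[3,1,2]; indeg=(1,0,0,0,0)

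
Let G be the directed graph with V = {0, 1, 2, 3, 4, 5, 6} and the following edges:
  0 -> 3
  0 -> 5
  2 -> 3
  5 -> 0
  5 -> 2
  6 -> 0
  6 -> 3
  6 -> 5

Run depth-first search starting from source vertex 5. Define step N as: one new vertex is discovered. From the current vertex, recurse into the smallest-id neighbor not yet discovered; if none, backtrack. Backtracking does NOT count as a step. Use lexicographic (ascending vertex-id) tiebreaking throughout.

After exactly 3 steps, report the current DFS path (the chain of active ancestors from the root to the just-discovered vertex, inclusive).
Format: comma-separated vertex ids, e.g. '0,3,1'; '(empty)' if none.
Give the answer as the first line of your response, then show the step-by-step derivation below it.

5,0,3

step 1: discover 5; path=5; order=5
step 2: discover 0; path=5>0; order=5,0
step 3: discover 3; path=5>0>3; order=5,0,3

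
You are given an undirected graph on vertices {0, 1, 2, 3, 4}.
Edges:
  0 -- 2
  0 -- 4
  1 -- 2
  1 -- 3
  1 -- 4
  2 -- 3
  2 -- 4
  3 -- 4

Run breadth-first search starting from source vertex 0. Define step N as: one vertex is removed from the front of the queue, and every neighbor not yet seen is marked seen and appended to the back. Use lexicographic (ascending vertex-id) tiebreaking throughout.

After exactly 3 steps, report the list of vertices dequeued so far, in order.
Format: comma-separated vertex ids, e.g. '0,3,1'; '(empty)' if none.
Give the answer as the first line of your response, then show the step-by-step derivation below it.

0,2,4

step 1: dequeue 0; queue=[2,4]; order=0
step 2: dequeue 2; queue=[4,1,3]; order=0,2
step 3: dequeue 4; queue=[1,3]; order=0,2,4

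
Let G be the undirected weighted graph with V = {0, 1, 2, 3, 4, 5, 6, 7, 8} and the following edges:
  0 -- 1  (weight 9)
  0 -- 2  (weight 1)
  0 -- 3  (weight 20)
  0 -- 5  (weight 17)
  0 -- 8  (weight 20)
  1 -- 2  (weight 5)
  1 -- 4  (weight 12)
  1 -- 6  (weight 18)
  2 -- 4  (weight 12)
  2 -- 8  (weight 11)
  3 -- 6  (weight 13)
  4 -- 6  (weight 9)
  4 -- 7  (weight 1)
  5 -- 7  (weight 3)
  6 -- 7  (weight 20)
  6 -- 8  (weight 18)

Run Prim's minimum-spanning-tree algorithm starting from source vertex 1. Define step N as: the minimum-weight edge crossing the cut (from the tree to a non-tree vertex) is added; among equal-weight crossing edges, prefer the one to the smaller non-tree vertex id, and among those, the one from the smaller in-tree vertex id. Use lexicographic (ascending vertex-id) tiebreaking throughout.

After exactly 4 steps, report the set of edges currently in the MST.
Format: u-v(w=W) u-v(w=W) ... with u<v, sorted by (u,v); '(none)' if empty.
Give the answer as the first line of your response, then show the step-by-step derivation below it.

0-2(w=1) 1-2(w=5) 1-4(w=12) 2-8(w=11)

step 1: add edge 1-2 (w=5); MST = {1-2(w=5)}
step 2: add edge 0-2 (w=1); MST = {0-2(w=1) 1-2(w=5)}
step 3: add edge 2-8 (w=11); MST = {0-2(w=1) 1-2(w=5) 2-8(w=11)}
step 4: add edge 1-4 (w=12); MST = {0-2(w=1) 1-2(w=5) 1-4(w=12) 2-8(w=11)}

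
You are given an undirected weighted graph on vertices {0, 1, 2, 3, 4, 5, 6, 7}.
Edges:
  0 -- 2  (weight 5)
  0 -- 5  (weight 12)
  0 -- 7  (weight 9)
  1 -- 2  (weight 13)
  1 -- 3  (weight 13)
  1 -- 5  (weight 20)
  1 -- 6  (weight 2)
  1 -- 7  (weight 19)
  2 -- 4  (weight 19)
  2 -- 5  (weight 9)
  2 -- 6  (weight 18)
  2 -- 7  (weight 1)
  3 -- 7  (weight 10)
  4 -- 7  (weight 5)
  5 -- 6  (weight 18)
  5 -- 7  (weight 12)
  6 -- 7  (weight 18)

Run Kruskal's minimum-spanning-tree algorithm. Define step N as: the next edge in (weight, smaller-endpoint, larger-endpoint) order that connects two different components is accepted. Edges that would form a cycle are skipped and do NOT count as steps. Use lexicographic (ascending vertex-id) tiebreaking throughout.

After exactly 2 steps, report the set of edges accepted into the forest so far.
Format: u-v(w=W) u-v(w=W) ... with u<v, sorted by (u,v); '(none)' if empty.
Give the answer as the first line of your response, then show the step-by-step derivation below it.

1-6(w=2) 2-7(w=1)

step 1: add edge 2-7 (w=1); MST = {2-7(w=1)}
step 2: add edge 1-6 (w=2); MST = {1-6(w=2) 2-7(w=1)}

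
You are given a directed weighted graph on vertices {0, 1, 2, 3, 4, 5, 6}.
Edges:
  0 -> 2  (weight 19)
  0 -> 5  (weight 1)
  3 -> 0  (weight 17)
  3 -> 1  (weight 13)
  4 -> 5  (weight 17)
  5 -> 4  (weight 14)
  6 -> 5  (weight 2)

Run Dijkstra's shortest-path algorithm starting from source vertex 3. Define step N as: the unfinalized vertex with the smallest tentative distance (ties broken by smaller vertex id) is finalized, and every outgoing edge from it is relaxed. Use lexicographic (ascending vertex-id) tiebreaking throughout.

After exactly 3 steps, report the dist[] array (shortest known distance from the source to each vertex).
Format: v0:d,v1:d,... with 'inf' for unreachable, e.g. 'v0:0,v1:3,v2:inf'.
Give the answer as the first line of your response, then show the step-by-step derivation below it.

v0:17,v1:13,v2:36,v3:0,v4:inf,v5:18,v6:inf

step 1: dist = v0:17,v1:13,v2:inf,v3:0,v4:inf,v5:inf,v6:inf
step 2: dist = v0:17,v1:13,v2:inf,v3:0,v4:inf,v5:inf,v6:inf
step 3: dist = v0:17,v1:13,v2:36,v3:0,v4:inf,v5:18,v6:inf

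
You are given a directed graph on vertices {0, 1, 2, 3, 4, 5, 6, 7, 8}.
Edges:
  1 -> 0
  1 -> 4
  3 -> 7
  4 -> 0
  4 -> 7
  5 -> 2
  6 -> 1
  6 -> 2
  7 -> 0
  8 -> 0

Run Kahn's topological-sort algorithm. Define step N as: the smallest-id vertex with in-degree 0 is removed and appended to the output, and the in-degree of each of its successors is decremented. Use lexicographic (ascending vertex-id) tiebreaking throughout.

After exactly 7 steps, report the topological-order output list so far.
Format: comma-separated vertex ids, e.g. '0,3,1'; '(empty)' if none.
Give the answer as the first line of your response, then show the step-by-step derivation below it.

3,5,6,1,2,4,7

step 1: output 3; order=[3]; indeg=(4,1,2,0,1,0,0,1,0)
step 2: output 5; order=[3,5]; indeg=(4,1,1,0,1,0,0,1,0)
step 3: output 6; order=[3,5,6]; indeg=(4,0,0,0,1,0,0,1,0)
step 4: output 1; order=[3,5,6,1]; indeg=(3,0,0,0,0,0,0,1,0)
step 5: output 2; order=[3,5,6,1,2]; indeg=(3,0,0,0,0,0,0,1,0)
step 6: output 4; order=[3,5,6,1,2,4]; indeg=(2,0,0,0,0,0,0,0,0)
step 7: output 7; order=[3,5,6,1,2,4,7]; indeg=(1,0,0,0,0,0,0,0,0)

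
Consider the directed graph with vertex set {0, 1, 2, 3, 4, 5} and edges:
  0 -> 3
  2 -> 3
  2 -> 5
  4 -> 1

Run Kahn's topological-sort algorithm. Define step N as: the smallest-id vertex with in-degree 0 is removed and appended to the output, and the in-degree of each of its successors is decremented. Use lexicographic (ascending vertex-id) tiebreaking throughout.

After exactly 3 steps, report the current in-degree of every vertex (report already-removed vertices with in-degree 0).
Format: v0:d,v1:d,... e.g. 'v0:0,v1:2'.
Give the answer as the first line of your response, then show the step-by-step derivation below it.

v0:0,v1:1,v2:0,v3:0,v4:0,v5:0

step 1: output 0; order=[0]; indeg=(0,1,0,1,0,1)
step 2: output 2; order=[0,2]; indeg=(0,1,0,0,0,0)
step 3: output 3; order=[0,2,3]; indeg=(0,1,0,0,0,0)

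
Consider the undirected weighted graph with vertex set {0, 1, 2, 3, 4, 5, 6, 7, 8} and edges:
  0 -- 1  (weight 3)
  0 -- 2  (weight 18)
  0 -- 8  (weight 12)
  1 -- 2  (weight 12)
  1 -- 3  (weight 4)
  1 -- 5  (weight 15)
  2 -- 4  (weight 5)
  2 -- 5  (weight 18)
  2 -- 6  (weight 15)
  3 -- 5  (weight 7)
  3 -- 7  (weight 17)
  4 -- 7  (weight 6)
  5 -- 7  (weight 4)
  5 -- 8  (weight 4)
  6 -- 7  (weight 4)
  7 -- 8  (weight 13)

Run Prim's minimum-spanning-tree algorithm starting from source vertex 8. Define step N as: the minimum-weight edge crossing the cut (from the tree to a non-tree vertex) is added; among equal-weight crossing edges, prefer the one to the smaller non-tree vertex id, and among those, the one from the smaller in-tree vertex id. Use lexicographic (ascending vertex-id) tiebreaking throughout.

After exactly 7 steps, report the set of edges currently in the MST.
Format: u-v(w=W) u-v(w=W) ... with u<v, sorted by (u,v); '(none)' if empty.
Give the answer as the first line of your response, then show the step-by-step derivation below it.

1-3(w=4) 2-4(w=5) 3-5(w=7) 4-7(w=6) 5-7(w=4) 5-8(w=4) 6-7(w=4)

step 1: add edge 5-8 (w=4); MST = {5-8(w=4)}
step 2: add edge 5-7 (w=4); MST = {5-7(w=4) 5-8(w=4)}
step 3: add edge 6-7 (w=4); MST = {5-7(w=4) 5-8(w=4) 6-7(w=4)}
step 4: add edge 4-7 (w=6); MST = {4-7(w=6) 5-7(w=4) 5-8(w=4) 6-7(w=4)}
step 5: add edge 2-4 (w=5); MST = {2-4(w=5) 4-7(w=6) 5-7(w=4) 5-8(w=4) 6-7(w=4)}
step 6: add edge 3-5 (w=7); MST = {2-4(w=5) 3-5(w=7) 4-7(w=6) 5-7(w=4) 5-8(w=4) 6-7(w=4)}
step 7: add edge 1-3 (w=4); MST = {1-3(w=4) 2-4(w=5) 3-5(w=7) 4-7(w=6) 5-7(w=4) 5-8(w=4) 6-7(w=4)}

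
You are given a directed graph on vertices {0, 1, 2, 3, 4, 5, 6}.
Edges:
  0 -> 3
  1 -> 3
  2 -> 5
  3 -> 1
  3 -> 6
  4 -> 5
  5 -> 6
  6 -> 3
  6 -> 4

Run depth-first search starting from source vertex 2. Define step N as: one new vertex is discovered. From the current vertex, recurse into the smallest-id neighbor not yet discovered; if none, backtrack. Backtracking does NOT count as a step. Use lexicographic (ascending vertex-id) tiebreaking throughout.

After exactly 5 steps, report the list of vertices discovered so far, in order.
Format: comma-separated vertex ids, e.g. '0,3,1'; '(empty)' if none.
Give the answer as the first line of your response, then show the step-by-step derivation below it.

2,5,6,3,1

step 1: discover 2; path=2; order=2
step 2: discover 5; path=2>5; order=2,5
step 3: discover 6; path=2>5>6; order=2,5,6
step 4: discover 3; path=2>5>6>3; order=2,5,6,3
step 5: discover 1; path=2>5>6>3>1; order=2,5,6,3,1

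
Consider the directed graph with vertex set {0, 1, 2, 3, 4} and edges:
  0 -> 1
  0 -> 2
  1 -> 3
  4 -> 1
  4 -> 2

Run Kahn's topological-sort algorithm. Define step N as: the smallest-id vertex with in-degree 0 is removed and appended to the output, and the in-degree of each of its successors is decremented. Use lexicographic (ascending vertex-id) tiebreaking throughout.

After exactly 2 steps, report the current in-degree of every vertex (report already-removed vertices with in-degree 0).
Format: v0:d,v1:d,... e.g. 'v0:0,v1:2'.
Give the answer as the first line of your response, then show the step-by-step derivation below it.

v0:0,v1:0,v2:0,v3:1,v4:0

step 1: output 0; order=[0]; indeg=(0,1,1,1,0)
step 2: output 4; order=[0,4]; indeg=(0,0,0,1,0)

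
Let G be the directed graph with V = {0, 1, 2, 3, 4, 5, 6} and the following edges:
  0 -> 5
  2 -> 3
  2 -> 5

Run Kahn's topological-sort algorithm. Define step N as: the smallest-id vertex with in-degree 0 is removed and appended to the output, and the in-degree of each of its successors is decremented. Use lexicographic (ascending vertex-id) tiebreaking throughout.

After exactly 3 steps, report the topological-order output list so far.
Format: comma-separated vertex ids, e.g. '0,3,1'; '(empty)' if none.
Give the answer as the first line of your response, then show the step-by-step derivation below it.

0,1,2

step 1: output 0; order=[0]; indeg=(0,0,0,1,0,1,0)
step 2: output 1; order=[0,1]; indeg=(0,0,0,1,0,1,0)
step 3: output 2; order=[0,1,2]; indeg=(0,0,0,0,0,0,0)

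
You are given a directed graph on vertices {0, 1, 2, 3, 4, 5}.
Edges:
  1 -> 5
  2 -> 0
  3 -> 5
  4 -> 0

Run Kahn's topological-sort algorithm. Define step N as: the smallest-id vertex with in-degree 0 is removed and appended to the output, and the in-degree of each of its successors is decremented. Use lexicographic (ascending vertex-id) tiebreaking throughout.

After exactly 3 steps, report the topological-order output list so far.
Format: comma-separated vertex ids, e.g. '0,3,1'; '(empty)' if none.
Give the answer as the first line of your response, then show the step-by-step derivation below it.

1,2,3

step 1: output 1; order=[1]; indeg=(2,0,0,0,0,1)
step 2: output 2; order=[1,2]; indeg=(1,0,0,0,0,1)
step 3: output 3; order=[1,2,3]; indeg=(1,0,0,0,0,0)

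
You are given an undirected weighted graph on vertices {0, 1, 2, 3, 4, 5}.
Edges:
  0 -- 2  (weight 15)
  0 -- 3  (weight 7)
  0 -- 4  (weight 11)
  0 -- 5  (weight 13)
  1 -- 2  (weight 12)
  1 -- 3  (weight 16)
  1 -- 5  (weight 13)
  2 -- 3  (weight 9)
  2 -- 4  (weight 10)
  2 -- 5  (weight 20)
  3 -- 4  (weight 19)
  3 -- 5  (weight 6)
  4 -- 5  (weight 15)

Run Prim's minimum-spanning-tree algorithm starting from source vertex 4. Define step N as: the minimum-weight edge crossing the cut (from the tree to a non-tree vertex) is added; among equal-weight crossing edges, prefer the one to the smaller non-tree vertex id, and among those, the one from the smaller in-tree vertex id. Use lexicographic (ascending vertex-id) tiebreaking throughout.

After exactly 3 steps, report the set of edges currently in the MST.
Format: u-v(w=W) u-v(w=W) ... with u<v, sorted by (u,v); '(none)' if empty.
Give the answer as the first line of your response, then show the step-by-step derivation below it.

2-3(w=9) 2-4(w=10) 3-5(w=6)

step 1: add edge 2-4 (w=10); MST = {2-4(w=10)}
step 2: add edge 2-3 (w=9); MST = {2-3(w=9) 2-4(w=10)}
step 3: add edge 3-5 (w=6); MST = {2-3(w=9) 2-4(w=10) 3-5(w=6)}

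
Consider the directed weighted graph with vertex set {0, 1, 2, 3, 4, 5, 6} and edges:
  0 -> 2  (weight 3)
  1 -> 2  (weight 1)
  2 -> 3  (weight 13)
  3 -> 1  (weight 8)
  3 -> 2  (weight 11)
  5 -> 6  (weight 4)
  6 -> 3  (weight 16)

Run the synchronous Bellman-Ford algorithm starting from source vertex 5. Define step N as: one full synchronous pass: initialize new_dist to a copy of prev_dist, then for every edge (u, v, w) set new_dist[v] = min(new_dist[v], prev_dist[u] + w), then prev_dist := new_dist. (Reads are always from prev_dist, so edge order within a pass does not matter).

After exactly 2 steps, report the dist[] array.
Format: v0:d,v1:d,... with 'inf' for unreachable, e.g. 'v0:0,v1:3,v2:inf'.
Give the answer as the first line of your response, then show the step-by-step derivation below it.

v0:inf,v1:inf,v2:inf,v3:20,v4:inf,v5:0,v6:4

step 1: dist = v0:inf,v1:inf,v2:inf,v3:inf,v4:inf,v5:0,v6:4
step 2: dist = v0:inf,v1:inf,v2:inf,v3:20,v4:inf,v5:0,v6:4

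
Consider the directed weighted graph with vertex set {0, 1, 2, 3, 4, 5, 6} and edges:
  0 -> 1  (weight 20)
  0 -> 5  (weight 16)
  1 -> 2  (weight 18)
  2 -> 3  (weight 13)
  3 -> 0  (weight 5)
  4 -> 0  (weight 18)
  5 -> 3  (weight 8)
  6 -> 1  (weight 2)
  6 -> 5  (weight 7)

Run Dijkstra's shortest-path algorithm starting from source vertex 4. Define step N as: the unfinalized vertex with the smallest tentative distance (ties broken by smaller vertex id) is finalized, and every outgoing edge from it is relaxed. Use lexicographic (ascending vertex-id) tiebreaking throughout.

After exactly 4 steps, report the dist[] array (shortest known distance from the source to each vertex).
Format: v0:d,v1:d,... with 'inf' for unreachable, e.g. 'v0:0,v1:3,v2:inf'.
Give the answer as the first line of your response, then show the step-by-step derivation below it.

v0:18,v1:38,v2:56,v3:42,v4:0,v5:34,v6:inf

step 1: dist = v0:18,v1:inf,v2:inf,v3:inf,v4:0,v5:inf,v6:inf
step 2: dist = v0:18,v1:38,v2:inf,v3:inf,v4:0,v5:34,v6:inf
step 3: dist = v0:18,v1:38,v2:inf,v3:42,v4:0,v5:34,v6:inf
step 4: dist = v0:18,v1:38,v2:56,v3:42,v4:0,v5:34,v6:inf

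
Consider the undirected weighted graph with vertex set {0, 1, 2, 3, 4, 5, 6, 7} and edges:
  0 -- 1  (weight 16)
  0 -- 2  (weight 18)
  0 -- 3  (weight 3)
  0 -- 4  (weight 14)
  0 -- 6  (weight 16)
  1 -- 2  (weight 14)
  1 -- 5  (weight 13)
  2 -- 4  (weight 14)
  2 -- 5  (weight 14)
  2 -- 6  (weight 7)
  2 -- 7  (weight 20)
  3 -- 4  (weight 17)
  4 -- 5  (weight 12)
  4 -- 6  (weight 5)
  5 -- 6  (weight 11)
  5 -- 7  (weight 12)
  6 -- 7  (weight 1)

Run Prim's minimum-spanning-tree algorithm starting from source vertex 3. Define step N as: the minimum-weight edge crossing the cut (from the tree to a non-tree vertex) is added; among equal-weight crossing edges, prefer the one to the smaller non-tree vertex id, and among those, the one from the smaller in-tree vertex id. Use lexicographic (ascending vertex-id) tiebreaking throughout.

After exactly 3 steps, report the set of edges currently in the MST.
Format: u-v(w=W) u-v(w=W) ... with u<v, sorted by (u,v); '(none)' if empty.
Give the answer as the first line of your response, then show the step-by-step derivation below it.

0-3(w=3) 0-4(w=14) 4-6(w=5)

step 1: add edge 0-3 (w=3); MST = {0-3(w=3)}
step 2: add edge 0-4 (w=14); MST = {0-3(w=3) 0-4(w=14)}
step 3: add edge 4-6 (w=5); MST = {0-3(w=3) 0-4(w=14) 4-6(w=5)}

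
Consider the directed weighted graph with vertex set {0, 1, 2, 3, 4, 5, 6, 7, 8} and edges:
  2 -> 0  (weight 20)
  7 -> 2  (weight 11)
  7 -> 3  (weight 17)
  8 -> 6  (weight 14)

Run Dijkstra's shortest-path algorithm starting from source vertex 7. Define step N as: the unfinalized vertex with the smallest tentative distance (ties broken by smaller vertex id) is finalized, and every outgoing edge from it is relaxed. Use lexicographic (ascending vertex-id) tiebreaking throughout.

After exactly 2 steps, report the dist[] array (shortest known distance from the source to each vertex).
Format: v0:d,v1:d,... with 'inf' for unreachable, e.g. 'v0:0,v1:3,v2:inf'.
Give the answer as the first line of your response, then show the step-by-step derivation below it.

v0:31,v1:inf,v2:11,v3:17,v4:inf,v5:inf,v6:inf,v7:0,v8:inf

step 1: dist = v0:inf,v1:inf,v2:11,v3:17,v4:inf,v5:inf,v6:inf,v7:0,v8:inf
step 2: dist = v0:31,v1:inf,v2:11,v3:17,v4:inf,v5:inf,v6:inf,v7:0,v8:inf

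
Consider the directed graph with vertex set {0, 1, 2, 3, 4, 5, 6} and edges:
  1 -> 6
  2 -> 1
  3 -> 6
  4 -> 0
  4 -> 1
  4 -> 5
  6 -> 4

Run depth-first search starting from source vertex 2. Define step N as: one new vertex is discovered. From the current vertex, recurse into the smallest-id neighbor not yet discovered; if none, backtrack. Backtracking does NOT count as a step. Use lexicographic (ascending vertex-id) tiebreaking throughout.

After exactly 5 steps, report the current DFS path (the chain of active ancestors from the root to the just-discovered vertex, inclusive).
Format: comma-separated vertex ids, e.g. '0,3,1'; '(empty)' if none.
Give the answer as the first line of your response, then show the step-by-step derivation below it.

2,1,6,4,0

step 1: discover 2; path=2; order=2
step 2: discover 1; path=2>1; order=2,1
step 3: discover 6; path=2>1>6; order=2,1,6
step 4: discover 4; path=2>1>6>4; order=2,1,6,4
step 5: discover 0; path=2>1>6>4>0; order=2,1,6,4,0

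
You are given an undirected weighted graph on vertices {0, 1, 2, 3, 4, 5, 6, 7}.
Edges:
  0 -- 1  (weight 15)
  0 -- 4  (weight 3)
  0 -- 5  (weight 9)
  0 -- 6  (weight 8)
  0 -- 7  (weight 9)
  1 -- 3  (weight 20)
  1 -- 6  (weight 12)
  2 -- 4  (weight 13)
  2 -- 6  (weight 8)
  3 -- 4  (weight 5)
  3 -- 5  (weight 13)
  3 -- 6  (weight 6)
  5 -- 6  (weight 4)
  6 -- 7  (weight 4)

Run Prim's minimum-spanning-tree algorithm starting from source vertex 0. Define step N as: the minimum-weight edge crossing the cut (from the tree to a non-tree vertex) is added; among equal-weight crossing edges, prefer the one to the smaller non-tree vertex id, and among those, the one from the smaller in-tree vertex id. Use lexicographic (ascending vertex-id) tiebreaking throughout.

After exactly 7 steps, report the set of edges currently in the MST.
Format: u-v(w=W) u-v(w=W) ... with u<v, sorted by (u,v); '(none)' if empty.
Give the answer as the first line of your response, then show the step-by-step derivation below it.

0-4(w=3) 1-6(w=12) 2-6(w=8) 3-4(w=5) 3-6(w=6) 5-6(w=4) 6-7(w=4)

step 1: add edge 0-4 (w=3); MST = {0-4(w=3)}
step 2: add edge 3-4 (w=5); MST = {0-4(w=3) 3-4(w=5)}
step 3: add edge 3-6 (w=6); MST = {0-4(w=3) 3-4(w=5) 3-6(w=6)}
step 4: add edge 5-6 (w=4); MST = {0-4(w=3) 3-4(w=5) 3-6(w=6) 5-6(w=4)}
step 5: add edge 6-7 (w=4); MST = {0-4(w=3) 3-4(w=5) 3-6(w=6) 5-6(w=4) 6-7(w=4)}
step 6: add edge 2-6 (w=8); MST = {0-4(w=3) 2-6(w=8) 3-4(w=5) 3-6(w=6) 5-6(w=4) 6-7(w=4)}
step 7: add edge 1-6 (w=12); MST = {0-4(w=3) 1-6(w=12) 2-6(w=8) 3-4(w=5) 3-6(w=6) 5-6(w=4) 6-7(w=4)}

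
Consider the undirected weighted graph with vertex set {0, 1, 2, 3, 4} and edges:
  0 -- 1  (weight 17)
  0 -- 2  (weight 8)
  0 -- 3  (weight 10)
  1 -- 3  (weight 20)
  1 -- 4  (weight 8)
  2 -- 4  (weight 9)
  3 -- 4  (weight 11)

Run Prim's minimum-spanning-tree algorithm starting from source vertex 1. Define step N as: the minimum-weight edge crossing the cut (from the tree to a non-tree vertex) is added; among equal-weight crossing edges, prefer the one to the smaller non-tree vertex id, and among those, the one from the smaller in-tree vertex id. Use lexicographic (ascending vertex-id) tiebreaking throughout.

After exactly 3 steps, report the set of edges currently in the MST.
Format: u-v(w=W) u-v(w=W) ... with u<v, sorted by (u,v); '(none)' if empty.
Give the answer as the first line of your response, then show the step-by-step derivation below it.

0-2(w=8) 1-4(w=8) 2-4(w=9)

step 1: add edge 1-4 (w=8); MST = {1-4(w=8)}
step 2: add edge 2-4 (w=9); MST = {1-4(w=8) 2-4(w=9)}
step 3: add edge 0-2 (w=8); MST = {0-2(w=8) 1-4(w=8) 2-4(w=9)}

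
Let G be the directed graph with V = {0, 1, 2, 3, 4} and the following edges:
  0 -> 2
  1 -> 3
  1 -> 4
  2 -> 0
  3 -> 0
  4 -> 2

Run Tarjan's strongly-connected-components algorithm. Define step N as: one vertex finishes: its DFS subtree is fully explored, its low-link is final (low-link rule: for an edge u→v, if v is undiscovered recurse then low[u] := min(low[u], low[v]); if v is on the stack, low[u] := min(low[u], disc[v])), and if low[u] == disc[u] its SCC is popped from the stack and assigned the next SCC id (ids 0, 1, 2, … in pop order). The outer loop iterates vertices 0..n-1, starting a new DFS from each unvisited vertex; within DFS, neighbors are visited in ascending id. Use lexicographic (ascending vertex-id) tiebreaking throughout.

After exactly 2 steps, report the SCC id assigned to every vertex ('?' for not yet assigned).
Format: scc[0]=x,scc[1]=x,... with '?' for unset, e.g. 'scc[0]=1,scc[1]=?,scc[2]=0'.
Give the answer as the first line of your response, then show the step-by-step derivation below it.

scc[0]=0,scc[1]=?,scc[2]=0,scc[3]=?,scc[4]=?

step 1: low=(low[0]=0,low[1]=?,low[2]=0,low[3]=?,low[4]=?); scc=(scc[0]=?,scc[1]=?,scc[2]=?,scc[3]=?,scc[4]=?)
step 2: low=(low[0]=0,low[1]=?,low[2]=0,low[3]=?,low[4]=?); scc=(scc[0]=0,scc[1]=?,scc[2]=0,scc[3]=?,scc[4]=?)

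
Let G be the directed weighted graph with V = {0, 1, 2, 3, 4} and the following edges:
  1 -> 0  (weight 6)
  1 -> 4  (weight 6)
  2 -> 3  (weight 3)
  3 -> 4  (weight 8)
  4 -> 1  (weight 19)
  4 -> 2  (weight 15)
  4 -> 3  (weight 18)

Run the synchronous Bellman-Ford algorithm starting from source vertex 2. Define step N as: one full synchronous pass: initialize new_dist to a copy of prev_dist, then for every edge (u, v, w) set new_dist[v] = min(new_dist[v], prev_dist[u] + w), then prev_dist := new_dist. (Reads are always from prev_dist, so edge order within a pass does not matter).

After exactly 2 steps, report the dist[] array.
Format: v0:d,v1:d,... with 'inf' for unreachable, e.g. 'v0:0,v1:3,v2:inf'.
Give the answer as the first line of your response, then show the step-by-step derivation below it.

v0:inf,v1:inf,v2:0,v3:3,v4:11

step 1: dist = v0:inf,v1:inf,v2:0,v3:3,v4:inf
step 2: dist = v0:inf,v1:inf,v2:0,v3:3,v4:11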